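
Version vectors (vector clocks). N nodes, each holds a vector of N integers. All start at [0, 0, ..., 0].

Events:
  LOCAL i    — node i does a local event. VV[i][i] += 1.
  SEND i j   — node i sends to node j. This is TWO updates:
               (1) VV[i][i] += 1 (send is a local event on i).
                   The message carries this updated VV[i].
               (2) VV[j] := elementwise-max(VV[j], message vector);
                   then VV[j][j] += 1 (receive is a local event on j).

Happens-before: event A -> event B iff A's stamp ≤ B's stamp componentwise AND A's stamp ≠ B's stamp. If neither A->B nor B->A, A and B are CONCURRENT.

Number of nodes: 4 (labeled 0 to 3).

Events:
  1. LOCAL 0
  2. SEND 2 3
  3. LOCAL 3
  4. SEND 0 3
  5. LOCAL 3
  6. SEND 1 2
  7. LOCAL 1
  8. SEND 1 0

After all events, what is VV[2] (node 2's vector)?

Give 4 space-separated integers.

Initial: VV[0]=[0, 0, 0, 0]
Initial: VV[1]=[0, 0, 0, 0]
Initial: VV[2]=[0, 0, 0, 0]
Initial: VV[3]=[0, 0, 0, 0]
Event 1: LOCAL 0: VV[0][0]++ -> VV[0]=[1, 0, 0, 0]
Event 2: SEND 2->3: VV[2][2]++ -> VV[2]=[0, 0, 1, 0], msg_vec=[0, 0, 1, 0]; VV[3]=max(VV[3],msg_vec) then VV[3][3]++ -> VV[3]=[0, 0, 1, 1]
Event 3: LOCAL 3: VV[3][3]++ -> VV[3]=[0, 0, 1, 2]
Event 4: SEND 0->3: VV[0][0]++ -> VV[0]=[2, 0, 0, 0], msg_vec=[2, 0, 0, 0]; VV[3]=max(VV[3],msg_vec) then VV[3][3]++ -> VV[3]=[2, 0, 1, 3]
Event 5: LOCAL 3: VV[3][3]++ -> VV[3]=[2, 0, 1, 4]
Event 6: SEND 1->2: VV[1][1]++ -> VV[1]=[0, 1, 0, 0], msg_vec=[0, 1, 0, 0]; VV[2]=max(VV[2],msg_vec) then VV[2][2]++ -> VV[2]=[0, 1, 2, 0]
Event 7: LOCAL 1: VV[1][1]++ -> VV[1]=[0, 2, 0, 0]
Event 8: SEND 1->0: VV[1][1]++ -> VV[1]=[0, 3, 0, 0], msg_vec=[0, 3, 0, 0]; VV[0]=max(VV[0],msg_vec) then VV[0][0]++ -> VV[0]=[3, 3, 0, 0]
Final vectors: VV[0]=[3, 3, 0, 0]; VV[1]=[0, 3, 0, 0]; VV[2]=[0, 1, 2, 0]; VV[3]=[2, 0, 1, 4]

Answer: 0 1 2 0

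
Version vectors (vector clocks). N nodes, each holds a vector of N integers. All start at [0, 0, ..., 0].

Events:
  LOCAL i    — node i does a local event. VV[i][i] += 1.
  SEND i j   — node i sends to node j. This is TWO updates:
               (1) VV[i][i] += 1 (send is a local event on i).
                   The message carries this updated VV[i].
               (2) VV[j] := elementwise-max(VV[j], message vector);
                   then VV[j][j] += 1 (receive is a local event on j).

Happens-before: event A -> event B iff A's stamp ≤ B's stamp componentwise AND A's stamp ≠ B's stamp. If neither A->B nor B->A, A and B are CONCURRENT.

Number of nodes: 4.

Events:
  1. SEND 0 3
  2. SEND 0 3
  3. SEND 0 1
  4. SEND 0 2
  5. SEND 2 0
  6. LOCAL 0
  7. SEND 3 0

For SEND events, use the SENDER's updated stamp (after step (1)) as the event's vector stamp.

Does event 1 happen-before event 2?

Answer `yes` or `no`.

Answer: yes

Derivation:
Initial: VV[0]=[0, 0, 0, 0]
Initial: VV[1]=[0, 0, 0, 0]
Initial: VV[2]=[0, 0, 0, 0]
Initial: VV[3]=[0, 0, 0, 0]
Event 1: SEND 0->3: VV[0][0]++ -> VV[0]=[1, 0, 0, 0], msg_vec=[1, 0, 0, 0]; VV[3]=max(VV[3],msg_vec) then VV[3][3]++ -> VV[3]=[1, 0, 0, 1]
Event 2: SEND 0->3: VV[0][0]++ -> VV[0]=[2, 0, 0, 0], msg_vec=[2, 0, 0, 0]; VV[3]=max(VV[3],msg_vec) then VV[3][3]++ -> VV[3]=[2, 0, 0, 2]
Event 3: SEND 0->1: VV[0][0]++ -> VV[0]=[3, 0, 0, 0], msg_vec=[3, 0, 0, 0]; VV[1]=max(VV[1],msg_vec) then VV[1][1]++ -> VV[1]=[3, 1, 0, 0]
Event 4: SEND 0->2: VV[0][0]++ -> VV[0]=[4, 0, 0, 0], msg_vec=[4, 0, 0, 0]; VV[2]=max(VV[2],msg_vec) then VV[2][2]++ -> VV[2]=[4, 0, 1, 0]
Event 5: SEND 2->0: VV[2][2]++ -> VV[2]=[4, 0, 2, 0], msg_vec=[4, 0, 2, 0]; VV[0]=max(VV[0],msg_vec) then VV[0][0]++ -> VV[0]=[5, 0, 2, 0]
Event 6: LOCAL 0: VV[0][0]++ -> VV[0]=[6, 0, 2, 0]
Event 7: SEND 3->0: VV[3][3]++ -> VV[3]=[2, 0, 0, 3], msg_vec=[2, 0, 0, 3]; VV[0]=max(VV[0],msg_vec) then VV[0][0]++ -> VV[0]=[7, 0, 2, 3]
Event 1 stamp: [1, 0, 0, 0]
Event 2 stamp: [2, 0, 0, 0]
[1, 0, 0, 0] <= [2, 0, 0, 0]? True. Equal? False. Happens-before: True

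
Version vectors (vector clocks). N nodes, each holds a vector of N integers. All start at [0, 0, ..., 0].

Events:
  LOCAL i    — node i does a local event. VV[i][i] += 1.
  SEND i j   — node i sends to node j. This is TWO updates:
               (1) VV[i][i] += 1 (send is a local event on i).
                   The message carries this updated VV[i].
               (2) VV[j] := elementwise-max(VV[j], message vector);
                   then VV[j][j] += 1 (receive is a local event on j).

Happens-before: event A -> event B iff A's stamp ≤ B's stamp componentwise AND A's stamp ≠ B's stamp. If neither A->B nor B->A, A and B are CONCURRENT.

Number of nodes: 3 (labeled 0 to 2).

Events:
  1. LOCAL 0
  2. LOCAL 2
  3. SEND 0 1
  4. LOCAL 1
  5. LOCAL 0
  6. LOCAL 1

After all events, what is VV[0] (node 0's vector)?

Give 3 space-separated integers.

Answer: 3 0 0

Derivation:
Initial: VV[0]=[0, 0, 0]
Initial: VV[1]=[0, 0, 0]
Initial: VV[2]=[0, 0, 0]
Event 1: LOCAL 0: VV[0][0]++ -> VV[0]=[1, 0, 0]
Event 2: LOCAL 2: VV[2][2]++ -> VV[2]=[0, 0, 1]
Event 3: SEND 0->1: VV[0][0]++ -> VV[0]=[2, 0, 0], msg_vec=[2, 0, 0]; VV[1]=max(VV[1],msg_vec) then VV[1][1]++ -> VV[1]=[2, 1, 0]
Event 4: LOCAL 1: VV[1][1]++ -> VV[1]=[2, 2, 0]
Event 5: LOCAL 0: VV[0][0]++ -> VV[0]=[3, 0, 0]
Event 6: LOCAL 1: VV[1][1]++ -> VV[1]=[2, 3, 0]
Final vectors: VV[0]=[3, 0, 0]; VV[1]=[2, 3, 0]; VV[2]=[0, 0, 1]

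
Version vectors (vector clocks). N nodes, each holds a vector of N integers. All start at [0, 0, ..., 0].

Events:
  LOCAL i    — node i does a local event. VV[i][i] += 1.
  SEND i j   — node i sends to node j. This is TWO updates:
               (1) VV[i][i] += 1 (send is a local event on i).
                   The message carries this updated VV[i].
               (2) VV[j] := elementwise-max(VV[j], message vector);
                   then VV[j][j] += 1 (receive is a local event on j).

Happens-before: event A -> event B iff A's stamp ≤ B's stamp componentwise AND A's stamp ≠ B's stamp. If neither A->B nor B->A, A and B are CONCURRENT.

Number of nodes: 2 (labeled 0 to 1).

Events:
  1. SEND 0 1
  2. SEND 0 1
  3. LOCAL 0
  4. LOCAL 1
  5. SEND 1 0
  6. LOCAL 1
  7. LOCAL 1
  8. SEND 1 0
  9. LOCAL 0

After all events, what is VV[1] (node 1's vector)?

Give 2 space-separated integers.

Initial: VV[0]=[0, 0]
Initial: VV[1]=[0, 0]
Event 1: SEND 0->1: VV[0][0]++ -> VV[0]=[1, 0], msg_vec=[1, 0]; VV[1]=max(VV[1],msg_vec) then VV[1][1]++ -> VV[1]=[1, 1]
Event 2: SEND 0->1: VV[0][0]++ -> VV[0]=[2, 0], msg_vec=[2, 0]; VV[1]=max(VV[1],msg_vec) then VV[1][1]++ -> VV[1]=[2, 2]
Event 3: LOCAL 0: VV[0][0]++ -> VV[0]=[3, 0]
Event 4: LOCAL 1: VV[1][1]++ -> VV[1]=[2, 3]
Event 5: SEND 1->0: VV[1][1]++ -> VV[1]=[2, 4], msg_vec=[2, 4]; VV[0]=max(VV[0],msg_vec) then VV[0][0]++ -> VV[0]=[4, 4]
Event 6: LOCAL 1: VV[1][1]++ -> VV[1]=[2, 5]
Event 7: LOCAL 1: VV[1][1]++ -> VV[1]=[2, 6]
Event 8: SEND 1->0: VV[1][1]++ -> VV[1]=[2, 7], msg_vec=[2, 7]; VV[0]=max(VV[0],msg_vec) then VV[0][0]++ -> VV[0]=[5, 7]
Event 9: LOCAL 0: VV[0][0]++ -> VV[0]=[6, 7]
Final vectors: VV[0]=[6, 7]; VV[1]=[2, 7]

Answer: 2 7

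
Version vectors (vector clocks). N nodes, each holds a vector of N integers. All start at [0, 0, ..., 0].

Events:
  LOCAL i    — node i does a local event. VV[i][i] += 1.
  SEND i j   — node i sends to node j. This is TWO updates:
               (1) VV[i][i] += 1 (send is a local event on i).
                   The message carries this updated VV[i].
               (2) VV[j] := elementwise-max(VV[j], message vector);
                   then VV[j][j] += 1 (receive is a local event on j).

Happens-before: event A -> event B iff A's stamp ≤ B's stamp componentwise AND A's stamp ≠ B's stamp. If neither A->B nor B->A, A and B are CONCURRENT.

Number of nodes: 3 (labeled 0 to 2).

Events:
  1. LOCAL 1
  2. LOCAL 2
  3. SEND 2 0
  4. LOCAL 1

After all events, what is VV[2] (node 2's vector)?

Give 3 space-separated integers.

Answer: 0 0 2

Derivation:
Initial: VV[0]=[0, 0, 0]
Initial: VV[1]=[0, 0, 0]
Initial: VV[2]=[0, 0, 0]
Event 1: LOCAL 1: VV[1][1]++ -> VV[1]=[0, 1, 0]
Event 2: LOCAL 2: VV[2][2]++ -> VV[2]=[0, 0, 1]
Event 3: SEND 2->0: VV[2][2]++ -> VV[2]=[0, 0, 2], msg_vec=[0, 0, 2]; VV[0]=max(VV[0],msg_vec) then VV[0][0]++ -> VV[0]=[1, 0, 2]
Event 4: LOCAL 1: VV[1][1]++ -> VV[1]=[0, 2, 0]
Final vectors: VV[0]=[1, 0, 2]; VV[1]=[0, 2, 0]; VV[2]=[0, 0, 2]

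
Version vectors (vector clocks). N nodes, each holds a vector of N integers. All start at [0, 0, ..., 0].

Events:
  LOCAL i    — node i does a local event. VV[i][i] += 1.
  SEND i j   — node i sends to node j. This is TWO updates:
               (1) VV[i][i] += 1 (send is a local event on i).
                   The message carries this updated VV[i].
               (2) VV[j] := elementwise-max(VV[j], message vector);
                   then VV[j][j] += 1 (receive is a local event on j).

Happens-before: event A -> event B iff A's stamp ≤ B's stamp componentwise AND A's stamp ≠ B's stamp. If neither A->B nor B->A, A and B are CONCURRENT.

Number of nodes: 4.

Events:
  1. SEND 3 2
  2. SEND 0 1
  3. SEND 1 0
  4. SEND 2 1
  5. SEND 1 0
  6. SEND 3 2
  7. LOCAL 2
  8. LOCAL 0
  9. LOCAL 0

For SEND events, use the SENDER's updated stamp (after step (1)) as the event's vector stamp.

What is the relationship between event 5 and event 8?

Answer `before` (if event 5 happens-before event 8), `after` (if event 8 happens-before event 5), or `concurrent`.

Answer: before

Derivation:
Initial: VV[0]=[0, 0, 0, 0]
Initial: VV[1]=[0, 0, 0, 0]
Initial: VV[2]=[0, 0, 0, 0]
Initial: VV[3]=[0, 0, 0, 0]
Event 1: SEND 3->2: VV[3][3]++ -> VV[3]=[0, 0, 0, 1], msg_vec=[0, 0, 0, 1]; VV[2]=max(VV[2],msg_vec) then VV[2][2]++ -> VV[2]=[0, 0, 1, 1]
Event 2: SEND 0->1: VV[0][0]++ -> VV[0]=[1, 0, 0, 0], msg_vec=[1, 0, 0, 0]; VV[1]=max(VV[1],msg_vec) then VV[1][1]++ -> VV[1]=[1, 1, 0, 0]
Event 3: SEND 1->0: VV[1][1]++ -> VV[1]=[1, 2, 0, 0], msg_vec=[1, 2, 0, 0]; VV[0]=max(VV[0],msg_vec) then VV[0][0]++ -> VV[0]=[2, 2, 0, 0]
Event 4: SEND 2->1: VV[2][2]++ -> VV[2]=[0, 0, 2, 1], msg_vec=[0, 0, 2, 1]; VV[1]=max(VV[1],msg_vec) then VV[1][1]++ -> VV[1]=[1, 3, 2, 1]
Event 5: SEND 1->0: VV[1][1]++ -> VV[1]=[1, 4, 2, 1], msg_vec=[1, 4, 2, 1]; VV[0]=max(VV[0],msg_vec) then VV[0][0]++ -> VV[0]=[3, 4, 2, 1]
Event 6: SEND 3->2: VV[3][3]++ -> VV[3]=[0, 0, 0, 2], msg_vec=[0, 0, 0, 2]; VV[2]=max(VV[2],msg_vec) then VV[2][2]++ -> VV[2]=[0, 0, 3, 2]
Event 7: LOCAL 2: VV[2][2]++ -> VV[2]=[0, 0, 4, 2]
Event 8: LOCAL 0: VV[0][0]++ -> VV[0]=[4, 4, 2, 1]
Event 9: LOCAL 0: VV[0][0]++ -> VV[0]=[5, 4, 2, 1]
Event 5 stamp: [1, 4, 2, 1]
Event 8 stamp: [4, 4, 2, 1]
[1, 4, 2, 1] <= [4, 4, 2, 1]? True
[4, 4, 2, 1] <= [1, 4, 2, 1]? False
Relation: before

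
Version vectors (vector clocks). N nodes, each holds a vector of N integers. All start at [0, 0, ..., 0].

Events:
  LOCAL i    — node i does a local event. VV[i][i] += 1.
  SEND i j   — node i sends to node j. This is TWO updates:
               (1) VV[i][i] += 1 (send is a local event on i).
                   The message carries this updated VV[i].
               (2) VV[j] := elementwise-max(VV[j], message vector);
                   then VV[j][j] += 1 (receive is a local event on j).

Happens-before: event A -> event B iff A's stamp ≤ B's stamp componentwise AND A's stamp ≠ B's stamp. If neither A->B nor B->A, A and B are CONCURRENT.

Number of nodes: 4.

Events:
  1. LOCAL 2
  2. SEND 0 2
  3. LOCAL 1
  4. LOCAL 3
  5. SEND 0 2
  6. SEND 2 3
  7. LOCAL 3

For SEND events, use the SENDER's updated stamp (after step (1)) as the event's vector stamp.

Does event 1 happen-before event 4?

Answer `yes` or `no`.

Initial: VV[0]=[0, 0, 0, 0]
Initial: VV[1]=[0, 0, 0, 0]
Initial: VV[2]=[0, 0, 0, 0]
Initial: VV[3]=[0, 0, 0, 0]
Event 1: LOCAL 2: VV[2][2]++ -> VV[2]=[0, 0, 1, 0]
Event 2: SEND 0->2: VV[0][0]++ -> VV[0]=[1, 0, 0, 0], msg_vec=[1, 0, 0, 0]; VV[2]=max(VV[2],msg_vec) then VV[2][2]++ -> VV[2]=[1, 0, 2, 0]
Event 3: LOCAL 1: VV[1][1]++ -> VV[1]=[0, 1, 0, 0]
Event 4: LOCAL 3: VV[3][3]++ -> VV[3]=[0, 0, 0, 1]
Event 5: SEND 0->2: VV[0][0]++ -> VV[0]=[2, 0, 0, 0], msg_vec=[2, 0, 0, 0]; VV[2]=max(VV[2],msg_vec) then VV[2][2]++ -> VV[2]=[2, 0, 3, 0]
Event 6: SEND 2->3: VV[2][2]++ -> VV[2]=[2, 0, 4, 0], msg_vec=[2, 0, 4, 0]; VV[3]=max(VV[3],msg_vec) then VV[3][3]++ -> VV[3]=[2, 0, 4, 2]
Event 7: LOCAL 3: VV[3][3]++ -> VV[3]=[2, 0, 4, 3]
Event 1 stamp: [0, 0, 1, 0]
Event 4 stamp: [0, 0, 0, 1]
[0, 0, 1, 0] <= [0, 0, 0, 1]? False. Equal? False. Happens-before: False

Answer: no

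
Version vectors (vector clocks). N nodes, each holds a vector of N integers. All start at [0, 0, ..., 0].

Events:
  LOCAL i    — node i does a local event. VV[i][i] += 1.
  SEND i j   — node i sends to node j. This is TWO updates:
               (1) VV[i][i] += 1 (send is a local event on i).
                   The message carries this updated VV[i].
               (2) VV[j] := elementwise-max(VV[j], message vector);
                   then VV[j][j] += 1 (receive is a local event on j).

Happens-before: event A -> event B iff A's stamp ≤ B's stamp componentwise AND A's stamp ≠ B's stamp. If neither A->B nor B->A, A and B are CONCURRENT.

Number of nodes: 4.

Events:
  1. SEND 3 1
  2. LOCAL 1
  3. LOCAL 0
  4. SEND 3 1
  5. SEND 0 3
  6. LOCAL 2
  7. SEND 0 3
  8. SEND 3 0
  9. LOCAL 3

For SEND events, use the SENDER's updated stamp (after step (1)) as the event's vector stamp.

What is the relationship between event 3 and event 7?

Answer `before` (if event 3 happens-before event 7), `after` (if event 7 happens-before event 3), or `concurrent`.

Initial: VV[0]=[0, 0, 0, 0]
Initial: VV[1]=[0, 0, 0, 0]
Initial: VV[2]=[0, 0, 0, 0]
Initial: VV[3]=[0, 0, 0, 0]
Event 1: SEND 3->1: VV[3][3]++ -> VV[3]=[0, 0, 0, 1], msg_vec=[0, 0, 0, 1]; VV[1]=max(VV[1],msg_vec) then VV[1][1]++ -> VV[1]=[0, 1, 0, 1]
Event 2: LOCAL 1: VV[1][1]++ -> VV[1]=[0, 2, 0, 1]
Event 3: LOCAL 0: VV[0][0]++ -> VV[0]=[1, 0, 0, 0]
Event 4: SEND 3->1: VV[3][3]++ -> VV[3]=[0, 0, 0, 2], msg_vec=[0, 0, 0, 2]; VV[1]=max(VV[1],msg_vec) then VV[1][1]++ -> VV[1]=[0, 3, 0, 2]
Event 5: SEND 0->3: VV[0][0]++ -> VV[0]=[2, 0, 0, 0], msg_vec=[2, 0, 0, 0]; VV[3]=max(VV[3],msg_vec) then VV[3][3]++ -> VV[3]=[2, 0, 0, 3]
Event 6: LOCAL 2: VV[2][2]++ -> VV[2]=[0, 0, 1, 0]
Event 7: SEND 0->3: VV[0][0]++ -> VV[0]=[3, 0, 0, 0], msg_vec=[3, 0, 0, 0]; VV[3]=max(VV[3],msg_vec) then VV[3][3]++ -> VV[3]=[3, 0, 0, 4]
Event 8: SEND 3->0: VV[3][3]++ -> VV[3]=[3, 0, 0, 5], msg_vec=[3, 0, 0, 5]; VV[0]=max(VV[0],msg_vec) then VV[0][0]++ -> VV[0]=[4, 0, 0, 5]
Event 9: LOCAL 3: VV[3][3]++ -> VV[3]=[3, 0, 0, 6]
Event 3 stamp: [1, 0, 0, 0]
Event 7 stamp: [3, 0, 0, 0]
[1, 0, 0, 0] <= [3, 0, 0, 0]? True
[3, 0, 0, 0] <= [1, 0, 0, 0]? False
Relation: before

Answer: before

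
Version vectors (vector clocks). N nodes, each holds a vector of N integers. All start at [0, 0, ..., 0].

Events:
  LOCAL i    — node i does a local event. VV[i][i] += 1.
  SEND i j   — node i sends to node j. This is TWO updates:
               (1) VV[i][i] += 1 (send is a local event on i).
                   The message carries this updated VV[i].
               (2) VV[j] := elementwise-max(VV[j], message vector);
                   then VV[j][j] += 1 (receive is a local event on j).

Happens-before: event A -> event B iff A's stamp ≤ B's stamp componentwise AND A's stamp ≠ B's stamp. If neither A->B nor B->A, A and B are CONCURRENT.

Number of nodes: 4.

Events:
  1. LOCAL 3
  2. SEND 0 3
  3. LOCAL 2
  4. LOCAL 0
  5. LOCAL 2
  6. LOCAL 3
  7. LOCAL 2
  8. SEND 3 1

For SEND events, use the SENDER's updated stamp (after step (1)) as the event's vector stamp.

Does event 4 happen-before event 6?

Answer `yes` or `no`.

Initial: VV[0]=[0, 0, 0, 0]
Initial: VV[1]=[0, 0, 0, 0]
Initial: VV[2]=[0, 0, 0, 0]
Initial: VV[3]=[0, 0, 0, 0]
Event 1: LOCAL 3: VV[3][3]++ -> VV[3]=[0, 0, 0, 1]
Event 2: SEND 0->3: VV[0][0]++ -> VV[0]=[1, 0, 0, 0], msg_vec=[1, 0, 0, 0]; VV[3]=max(VV[3],msg_vec) then VV[3][3]++ -> VV[3]=[1, 0, 0, 2]
Event 3: LOCAL 2: VV[2][2]++ -> VV[2]=[0, 0, 1, 0]
Event 4: LOCAL 0: VV[0][0]++ -> VV[0]=[2, 0, 0, 0]
Event 5: LOCAL 2: VV[2][2]++ -> VV[2]=[0, 0, 2, 0]
Event 6: LOCAL 3: VV[3][3]++ -> VV[3]=[1, 0, 0, 3]
Event 7: LOCAL 2: VV[2][2]++ -> VV[2]=[0, 0, 3, 0]
Event 8: SEND 3->1: VV[3][3]++ -> VV[3]=[1, 0, 0, 4], msg_vec=[1, 0, 0, 4]; VV[1]=max(VV[1],msg_vec) then VV[1][1]++ -> VV[1]=[1, 1, 0, 4]
Event 4 stamp: [2, 0, 0, 0]
Event 6 stamp: [1, 0, 0, 3]
[2, 0, 0, 0] <= [1, 0, 0, 3]? False. Equal? False. Happens-before: False

Answer: no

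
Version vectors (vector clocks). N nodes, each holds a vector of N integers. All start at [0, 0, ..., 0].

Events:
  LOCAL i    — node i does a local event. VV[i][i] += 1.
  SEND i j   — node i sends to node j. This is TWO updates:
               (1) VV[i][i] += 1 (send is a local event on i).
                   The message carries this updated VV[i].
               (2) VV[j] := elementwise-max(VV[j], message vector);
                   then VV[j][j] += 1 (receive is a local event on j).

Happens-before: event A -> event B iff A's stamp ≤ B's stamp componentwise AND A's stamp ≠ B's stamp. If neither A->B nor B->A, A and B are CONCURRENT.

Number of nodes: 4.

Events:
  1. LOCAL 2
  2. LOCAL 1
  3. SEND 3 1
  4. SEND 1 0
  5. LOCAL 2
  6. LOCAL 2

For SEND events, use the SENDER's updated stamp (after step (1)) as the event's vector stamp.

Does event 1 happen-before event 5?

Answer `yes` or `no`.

Answer: yes

Derivation:
Initial: VV[0]=[0, 0, 0, 0]
Initial: VV[1]=[0, 0, 0, 0]
Initial: VV[2]=[0, 0, 0, 0]
Initial: VV[3]=[0, 0, 0, 0]
Event 1: LOCAL 2: VV[2][2]++ -> VV[2]=[0, 0, 1, 0]
Event 2: LOCAL 1: VV[1][1]++ -> VV[1]=[0, 1, 0, 0]
Event 3: SEND 3->1: VV[3][3]++ -> VV[3]=[0, 0, 0, 1], msg_vec=[0, 0, 0, 1]; VV[1]=max(VV[1],msg_vec) then VV[1][1]++ -> VV[1]=[0, 2, 0, 1]
Event 4: SEND 1->0: VV[1][1]++ -> VV[1]=[0, 3, 0, 1], msg_vec=[0, 3, 0, 1]; VV[0]=max(VV[0],msg_vec) then VV[0][0]++ -> VV[0]=[1, 3, 0, 1]
Event 5: LOCAL 2: VV[2][2]++ -> VV[2]=[0, 0, 2, 0]
Event 6: LOCAL 2: VV[2][2]++ -> VV[2]=[0, 0, 3, 0]
Event 1 stamp: [0, 0, 1, 0]
Event 5 stamp: [0, 0, 2, 0]
[0, 0, 1, 0] <= [0, 0, 2, 0]? True. Equal? False. Happens-before: True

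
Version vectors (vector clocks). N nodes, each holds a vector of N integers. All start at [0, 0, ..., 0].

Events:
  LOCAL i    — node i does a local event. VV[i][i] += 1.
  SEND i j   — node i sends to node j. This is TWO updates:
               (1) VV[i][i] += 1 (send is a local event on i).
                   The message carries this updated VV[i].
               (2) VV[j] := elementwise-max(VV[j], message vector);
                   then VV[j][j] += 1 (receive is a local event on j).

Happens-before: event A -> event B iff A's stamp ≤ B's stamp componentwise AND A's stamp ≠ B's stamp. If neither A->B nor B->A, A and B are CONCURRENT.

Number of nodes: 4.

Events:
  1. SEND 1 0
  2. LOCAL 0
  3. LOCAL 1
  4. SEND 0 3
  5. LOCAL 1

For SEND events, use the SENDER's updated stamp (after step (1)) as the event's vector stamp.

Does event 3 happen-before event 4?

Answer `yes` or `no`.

Answer: no

Derivation:
Initial: VV[0]=[0, 0, 0, 0]
Initial: VV[1]=[0, 0, 0, 0]
Initial: VV[2]=[0, 0, 0, 0]
Initial: VV[3]=[0, 0, 0, 0]
Event 1: SEND 1->0: VV[1][1]++ -> VV[1]=[0, 1, 0, 0], msg_vec=[0, 1, 0, 0]; VV[0]=max(VV[0],msg_vec) then VV[0][0]++ -> VV[0]=[1, 1, 0, 0]
Event 2: LOCAL 0: VV[0][0]++ -> VV[0]=[2, 1, 0, 0]
Event 3: LOCAL 1: VV[1][1]++ -> VV[1]=[0, 2, 0, 0]
Event 4: SEND 0->3: VV[0][0]++ -> VV[0]=[3, 1, 0, 0], msg_vec=[3, 1, 0, 0]; VV[3]=max(VV[3],msg_vec) then VV[3][3]++ -> VV[3]=[3, 1, 0, 1]
Event 5: LOCAL 1: VV[1][1]++ -> VV[1]=[0, 3, 0, 0]
Event 3 stamp: [0, 2, 0, 0]
Event 4 stamp: [3, 1, 0, 0]
[0, 2, 0, 0] <= [3, 1, 0, 0]? False. Equal? False. Happens-before: False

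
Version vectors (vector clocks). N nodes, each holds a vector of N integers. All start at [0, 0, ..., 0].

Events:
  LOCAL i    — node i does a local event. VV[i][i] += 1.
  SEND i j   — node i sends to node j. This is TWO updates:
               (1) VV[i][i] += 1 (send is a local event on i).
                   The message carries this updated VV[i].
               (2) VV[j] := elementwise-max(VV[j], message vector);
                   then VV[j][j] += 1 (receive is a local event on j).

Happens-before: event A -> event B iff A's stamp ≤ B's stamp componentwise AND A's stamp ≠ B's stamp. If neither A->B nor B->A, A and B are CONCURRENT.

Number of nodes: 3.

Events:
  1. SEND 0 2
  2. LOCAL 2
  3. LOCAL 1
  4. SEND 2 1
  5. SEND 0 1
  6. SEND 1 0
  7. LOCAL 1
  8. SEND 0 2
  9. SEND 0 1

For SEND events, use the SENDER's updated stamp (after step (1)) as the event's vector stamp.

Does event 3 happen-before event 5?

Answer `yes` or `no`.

Answer: no

Derivation:
Initial: VV[0]=[0, 0, 0]
Initial: VV[1]=[0, 0, 0]
Initial: VV[2]=[0, 0, 0]
Event 1: SEND 0->2: VV[0][0]++ -> VV[0]=[1, 0, 0], msg_vec=[1, 0, 0]; VV[2]=max(VV[2],msg_vec) then VV[2][2]++ -> VV[2]=[1, 0, 1]
Event 2: LOCAL 2: VV[2][2]++ -> VV[2]=[1, 0, 2]
Event 3: LOCAL 1: VV[1][1]++ -> VV[1]=[0, 1, 0]
Event 4: SEND 2->1: VV[2][2]++ -> VV[2]=[1, 0, 3], msg_vec=[1, 0, 3]; VV[1]=max(VV[1],msg_vec) then VV[1][1]++ -> VV[1]=[1, 2, 3]
Event 5: SEND 0->1: VV[0][0]++ -> VV[0]=[2, 0, 0], msg_vec=[2, 0, 0]; VV[1]=max(VV[1],msg_vec) then VV[1][1]++ -> VV[1]=[2, 3, 3]
Event 6: SEND 1->0: VV[1][1]++ -> VV[1]=[2, 4, 3], msg_vec=[2, 4, 3]; VV[0]=max(VV[0],msg_vec) then VV[0][0]++ -> VV[0]=[3, 4, 3]
Event 7: LOCAL 1: VV[1][1]++ -> VV[1]=[2, 5, 3]
Event 8: SEND 0->2: VV[0][0]++ -> VV[0]=[4, 4, 3], msg_vec=[4, 4, 3]; VV[2]=max(VV[2],msg_vec) then VV[2][2]++ -> VV[2]=[4, 4, 4]
Event 9: SEND 0->1: VV[0][0]++ -> VV[0]=[5, 4, 3], msg_vec=[5, 4, 3]; VV[1]=max(VV[1],msg_vec) then VV[1][1]++ -> VV[1]=[5, 6, 3]
Event 3 stamp: [0, 1, 0]
Event 5 stamp: [2, 0, 0]
[0, 1, 0] <= [2, 0, 0]? False. Equal? False. Happens-before: False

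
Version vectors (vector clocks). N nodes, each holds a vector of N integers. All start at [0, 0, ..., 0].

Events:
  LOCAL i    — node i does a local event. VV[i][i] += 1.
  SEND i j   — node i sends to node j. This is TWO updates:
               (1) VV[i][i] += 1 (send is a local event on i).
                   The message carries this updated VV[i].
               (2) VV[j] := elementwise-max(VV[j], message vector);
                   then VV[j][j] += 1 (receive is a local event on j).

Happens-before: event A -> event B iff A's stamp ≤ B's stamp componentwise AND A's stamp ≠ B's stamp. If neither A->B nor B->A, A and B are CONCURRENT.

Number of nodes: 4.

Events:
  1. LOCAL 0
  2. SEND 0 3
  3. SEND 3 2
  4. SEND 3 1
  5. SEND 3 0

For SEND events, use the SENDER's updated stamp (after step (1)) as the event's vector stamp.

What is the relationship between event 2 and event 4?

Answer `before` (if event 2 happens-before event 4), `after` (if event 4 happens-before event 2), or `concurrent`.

Initial: VV[0]=[0, 0, 0, 0]
Initial: VV[1]=[0, 0, 0, 0]
Initial: VV[2]=[0, 0, 0, 0]
Initial: VV[3]=[0, 0, 0, 0]
Event 1: LOCAL 0: VV[0][0]++ -> VV[0]=[1, 0, 0, 0]
Event 2: SEND 0->3: VV[0][0]++ -> VV[0]=[2, 0, 0, 0], msg_vec=[2, 0, 0, 0]; VV[3]=max(VV[3],msg_vec) then VV[3][3]++ -> VV[3]=[2, 0, 0, 1]
Event 3: SEND 3->2: VV[3][3]++ -> VV[3]=[2, 0, 0, 2], msg_vec=[2, 0, 0, 2]; VV[2]=max(VV[2],msg_vec) then VV[2][2]++ -> VV[2]=[2, 0, 1, 2]
Event 4: SEND 3->1: VV[3][3]++ -> VV[3]=[2, 0, 0, 3], msg_vec=[2, 0, 0, 3]; VV[1]=max(VV[1],msg_vec) then VV[1][1]++ -> VV[1]=[2, 1, 0, 3]
Event 5: SEND 3->0: VV[3][3]++ -> VV[3]=[2, 0, 0, 4], msg_vec=[2, 0, 0, 4]; VV[0]=max(VV[0],msg_vec) then VV[0][0]++ -> VV[0]=[3, 0, 0, 4]
Event 2 stamp: [2, 0, 0, 0]
Event 4 stamp: [2, 0, 0, 3]
[2, 0, 0, 0] <= [2, 0, 0, 3]? True
[2, 0, 0, 3] <= [2, 0, 0, 0]? False
Relation: before

Answer: before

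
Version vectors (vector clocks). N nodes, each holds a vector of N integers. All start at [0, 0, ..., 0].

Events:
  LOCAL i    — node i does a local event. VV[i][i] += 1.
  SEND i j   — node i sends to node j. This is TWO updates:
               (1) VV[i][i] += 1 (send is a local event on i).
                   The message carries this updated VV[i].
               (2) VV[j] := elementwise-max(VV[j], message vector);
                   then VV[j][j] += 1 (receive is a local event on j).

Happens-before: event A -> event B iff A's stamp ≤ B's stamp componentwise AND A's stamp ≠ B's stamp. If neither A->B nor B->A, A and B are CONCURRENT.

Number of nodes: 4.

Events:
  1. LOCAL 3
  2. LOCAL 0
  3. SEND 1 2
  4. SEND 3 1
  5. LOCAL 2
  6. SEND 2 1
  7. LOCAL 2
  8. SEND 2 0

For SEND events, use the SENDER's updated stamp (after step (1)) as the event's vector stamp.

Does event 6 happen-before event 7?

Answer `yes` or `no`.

Initial: VV[0]=[0, 0, 0, 0]
Initial: VV[1]=[0, 0, 0, 0]
Initial: VV[2]=[0, 0, 0, 0]
Initial: VV[3]=[0, 0, 0, 0]
Event 1: LOCAL 3: VV[3][3]++ -> VV[3]=[0, 0, 0, 1]
Event 2: LOCAL 0: VV[0][0]++ -> VV[0]=[1, 0, 0, 0]
Event 3: SEND 1->2: VV[1][1]++ -> VV[1]=[0, 1, 0, 0], msg_vec=[0, 1, 0, 0]; VV[2]=max(VV[2],msg_vec) then VV[2][2]++ -> VV[2]=[0, 1, 1, 0]
Event 4: SEND 3->1: VV[3][3]++ -> VV[3]=[0, 0, 0, 2], msg_vec=[0, 0, 0, 2]; VV[1]=max(VV[1],msg_vec) then VV[1][1]++ -> VV[1]=[0, 2, 0, 2]
Event 5: LOCAL 2: VV[2][2]++ -> VV[2]=[0, 1, 2, 0]
Event 6: SEND 2->1: VV[2][2]++ -> VV[2]=[0, 1, 3, 0], msg_vec=[0, 1, 3, 0]; VV[1]=max(VV[1],msg_vec) then VV[1][1]++ -> VV[1]=[0, 3, 3, 2]
Event 7: LOCAL 2: VV[2][2]++ -> VV[2]=[0, 1, 4, 0]
Event 8: SEND 2->0: VV[2][2]++ -> VV[2]=[0, 1, 5, 0], msg_vec=[0, 1, 5, 0]; VV[0]=max(VV[0],msg_vec) then VV[0][0]++ -> VV[0]=[2, 1, 5, 0]
Event 6 stamp: [0, 1, 3, 0]
Event 7 stamp: [0, 1, 4, 0]
[0, 1, 3, 0] <= [0, 1, 4, 0]? True. Equal? False. Happens-before: True

Answer: yes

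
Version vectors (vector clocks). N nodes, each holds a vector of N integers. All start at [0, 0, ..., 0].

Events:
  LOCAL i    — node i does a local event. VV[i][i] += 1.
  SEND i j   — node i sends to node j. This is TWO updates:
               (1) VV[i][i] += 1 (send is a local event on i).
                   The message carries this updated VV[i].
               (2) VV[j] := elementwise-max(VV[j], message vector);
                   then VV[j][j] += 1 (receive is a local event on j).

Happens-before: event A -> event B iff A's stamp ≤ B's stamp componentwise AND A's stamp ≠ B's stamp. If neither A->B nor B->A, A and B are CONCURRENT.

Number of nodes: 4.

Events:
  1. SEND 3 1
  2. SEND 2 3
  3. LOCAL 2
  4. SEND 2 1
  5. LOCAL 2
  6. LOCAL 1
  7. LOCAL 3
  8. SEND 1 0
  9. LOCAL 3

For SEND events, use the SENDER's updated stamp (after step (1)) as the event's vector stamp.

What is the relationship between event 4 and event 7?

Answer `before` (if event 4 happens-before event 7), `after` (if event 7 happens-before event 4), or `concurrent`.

Initial: VV[0]=[0, 0, 0, 0]
Initial: VV[1]=[0, 0, 0, 0]
Initial: VV[2]=[0, 0, 0, 0]
Initial: VV[3]=[0, 0, 0, 0]
Event 1: SEND 3->1: VV[3][3]++ -> VV[3]=[0, 0, 0, 1], msg_vec=[0, 0, 0, 1]; VV[1]=max(VV[1],msg_vec) then VV[1][1]++ -> VV[1]=[0, 1, 0, 1]
Event 2: SEND 2->3: VV[2][2]++ -> VV[2]=[0, 0, 1, 0], msg_vec=[0, 0, 1, 0]; VV[3]=max(VV[3],msg_vec) then VV[3][3]++ -> VV[3]=[0, 0, 1, 2]
Event 3: LOCAL 2: VV[2][2]++ -> VV[2]=[0, 0, 2, 0]
Event 4: SEND 2->1: VV[2][2]++ -> VV[2]=[0, 0, 3, 0], msg_vec=[0, 0, 3, 0]; VV[1]=max(VV[1],msg_vec) then VV[1][1]++ -> VV[1]=[0, 2, 3, 1]
Event 5: LOCAL 2: VV[2][2]++ -> VV[2]=[0, 0, 4, 0]
Event 6: LOCAL 1: VV[1][1]++ -> VV[1]=[0, 3, 3, 1]
Event 7: LOCAL 3: VV[3][3]++ -> VV[3]=[0, 0, 1, 3]
Event 8: SEND 1->0: VV[1][1]++ -> VV[1]=[0, 4, 3, 1], msg_vec=[0, 4, 3, 1]; VV[0]=max(VV[0],msg_vec) then VV[0][0]++ -> VV[0]=[1, 4, 3, 1]
Event 9: LOCAL 3: VV[3][3]++ -> VV[3]=[0, 0, 1, 4]
Event 4 stamp: [0, 0, 3, 0]
Event 7 stamp: [0, 0, 1, 3]
[0, 0, 3, 0] <= [0, 0, 1, 3]? False
[0, 0, 1, 3] <= [0, 0, 3, 0]? False
Relation: concurrent

Answer: concurrent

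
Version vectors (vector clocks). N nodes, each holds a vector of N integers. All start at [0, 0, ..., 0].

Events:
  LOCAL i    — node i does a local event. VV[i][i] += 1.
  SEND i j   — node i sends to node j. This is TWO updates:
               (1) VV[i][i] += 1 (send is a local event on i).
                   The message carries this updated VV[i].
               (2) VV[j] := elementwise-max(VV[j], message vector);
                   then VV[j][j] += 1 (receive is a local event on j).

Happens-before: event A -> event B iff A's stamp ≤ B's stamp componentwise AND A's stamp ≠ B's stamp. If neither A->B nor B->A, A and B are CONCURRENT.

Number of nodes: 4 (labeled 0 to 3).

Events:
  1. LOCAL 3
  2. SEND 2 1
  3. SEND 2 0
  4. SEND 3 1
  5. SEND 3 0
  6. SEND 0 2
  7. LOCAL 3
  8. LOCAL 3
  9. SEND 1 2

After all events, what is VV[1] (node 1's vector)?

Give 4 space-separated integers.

Answer: 0 3 1 2

Derivation:
Initial: VV[0]=[0, 0, 0, 0]
Initial: VV[1]=[0, 0, 0, 0]
Initial: VV[2]=[0, 0, 0, 0]
Initial: VV[3]=[0, 0, 0, 0]
Event 1: LOCAL 3: VV[3][3]++ -> VV[3]=[0, 0, 0, 1]
Event 2: SEND 2->1: VV[2][2]++ -> VV[2]=[0, 0, 1, 0], msg_vec=[0, 0, 1, 0]; VV[1]=max(VV[1],msg_vec) then VV[1][1]++ -> VV[1]=[0, 1, 1, 0]
Event 3: SEND 2->0: VV[2][2]++ -> VV[2]=[0, 0, 2, 0], msg_vec=[0, 0, 2, 0]; VV[0]=max(VV[0],msg_vec) then VV[0][0]++ -> VV[0]=[1, 0, 2, 0]
Event 4: SEND 3->1: VV[3][3]++ -> VV[3]=[0, 0, 0, 2], msg_vec=[0, 0, 0, 2]; VV[1]=max(VV[1],msg_vec) then VV[1][1]++ -> VV[1]=[0, 2, 1, 2]
Event 5: SEND 3->0: VV[3][3]++ -> VV[3]=[0, 0, 0, 3], msg_vec=[0, 0, 0, 3]; VV[0]=max(VV[0],msg_vec) then VV[0][0]++ -> VV[0]=[2, 0, 2, 3]
Event 6: SEND 0->2: VV[0][0]++ -> VV[0]=[3, 0, 2, 3], msg_vec=[3, 0, 2, 3]; VV[2]=max(VV[2],msg_vec) then VV[2][2]++ -> VV[2]=[3, 0, 3, 3]
Event 7: LOCAL 3: VV[3][3]++ -> VV[3]=[0, 0, 0, 4]
Event 8: LOCAL 3: VV[3][3]++ -> VV[3]=[0, 0, 0, 5]
Event 9: SEND 1->2: VV[1][1]++ -> VV[1]=[0, 3, 1, 2], msg_vec=[0, 3, 1, 2]; VV[2]=max(VV[2],msg_vec) then VV[2][2]++ -> VV[2]=[3, 3, 4, 3]
Final vectors: VV[0]=[3, 0, 2, 3]; VV[1]=[0, 3, 1, 2]; VV[2]=[3, 3, 4, 3]; VV[3]=[0, 0, 0, 5]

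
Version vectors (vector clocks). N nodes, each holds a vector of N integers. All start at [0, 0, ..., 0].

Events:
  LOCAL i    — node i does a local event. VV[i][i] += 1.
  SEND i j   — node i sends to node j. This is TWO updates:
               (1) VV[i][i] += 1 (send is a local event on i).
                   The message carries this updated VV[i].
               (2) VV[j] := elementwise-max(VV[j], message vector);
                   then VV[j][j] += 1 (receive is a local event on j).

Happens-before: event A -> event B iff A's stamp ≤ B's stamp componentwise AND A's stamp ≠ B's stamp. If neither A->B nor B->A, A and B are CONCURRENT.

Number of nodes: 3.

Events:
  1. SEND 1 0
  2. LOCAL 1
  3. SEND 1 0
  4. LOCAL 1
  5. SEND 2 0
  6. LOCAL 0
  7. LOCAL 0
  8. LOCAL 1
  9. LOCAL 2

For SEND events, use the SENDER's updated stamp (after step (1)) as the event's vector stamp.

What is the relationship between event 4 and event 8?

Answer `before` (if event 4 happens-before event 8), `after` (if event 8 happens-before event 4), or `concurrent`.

Answer: before

Derivation:
Initial: VV[0]=[0, 0, 0]
Initial: VV[1]=[0, 0, 0]
Initial: VV[2]=[0, 0, 0]
Event 1: SEND 1->0: VV[1][1]++ -> VV[1]=[0, 1, 0], msg_vec=[0, 1, 0]; VV[0]=max(VV[0],msg_vec) then VV[0][0]++ -> VV[0]=[1, 1, 0]
Event 2: LOCAL 1: VV[1][1]++ -> VV[1]=[0, 2, 0]
Event 3: SEND 1->0: VV[1][1]++ -> VV[1]=[0, 3, 0], msg_vec=[0, 3, 0]; VV[0]=max(VV[0],msg_vec) then VV[0][0]++ -> VV[0]=[2, 3, 0]
Event 4: LOCAL 1: VV[1][1]++ -> VV[1]=[0, 4, 0]
Event 5: SEND 2->0: VV[2][2]++ -> VV[2]=[0, 0, 1], msg_vec=[0, 0, 1]; VV[0]=max(VV[0],msg_vec) then VV[0][0]++ -> VV[0]=[3, 3, 1]
Event 6: LOCAL 0: VV[0][0]++ -> VV[0]=[4, 3, 1]
Event 7: LOCAL 0: VV[0][0]++ -> VV[0]=[5, 3, 1]
Event 8: LOCAL 1: VV[1][1]++ -> VV[1]=[0, 5, 0]
Event 9: LOCAL 2: VV[2][2]++ -> VV[2]=[0, 0, 2]
Event 4 stamp: [0, 4, 0]
Event 8 stamp: [0, 5, 0]
[0, 4, 0] <= [0, 5, 0]? True
[0, 5, 0] <= [0, 4, 0]? False
Relation: before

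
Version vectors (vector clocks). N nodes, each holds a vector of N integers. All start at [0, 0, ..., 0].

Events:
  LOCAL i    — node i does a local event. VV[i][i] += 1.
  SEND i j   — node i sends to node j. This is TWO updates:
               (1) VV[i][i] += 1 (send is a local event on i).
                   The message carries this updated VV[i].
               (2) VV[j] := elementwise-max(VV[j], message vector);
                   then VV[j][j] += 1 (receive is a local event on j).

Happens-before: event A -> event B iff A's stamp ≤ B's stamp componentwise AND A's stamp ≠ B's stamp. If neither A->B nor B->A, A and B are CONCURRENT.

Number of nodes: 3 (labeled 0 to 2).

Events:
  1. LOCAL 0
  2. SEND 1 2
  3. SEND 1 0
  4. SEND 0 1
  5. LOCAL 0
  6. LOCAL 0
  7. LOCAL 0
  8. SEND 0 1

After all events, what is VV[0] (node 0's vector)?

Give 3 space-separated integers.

Initial: VV[0]=[0, 0, 0]
Initial: VV[1]=[0, 0, 0]
Initial: VV[2]=[0, 0, 0]
Event 1: LOCAL 0: VV[0][0]++ -> VV[0]=[1, 0, 0]
Event 2: SEND 1->2: VV[1][1]++ -> VV[1]=[0, 1, 0], msg_vec=[0, 1, 0]; VV[2]=max(VV[2],msg_vec) then VV[2][2]++ -> VV[2]=[0, 1, 1]
Event 3: SEND 1->0: VV[1][1]++ -> VV[1]=[0, 2, 0], msg_vec=[0, 2, 0]; VV[0]=max(VV[0],msg_vec) then VV[0][0]++ -> VV[0]=[2, 2, 0]
Event 4: SEND 0->1: VV[0][0]++ -> VV[0]=[3, 2, 0], msg_vec=[3, 2, 0]; VV[1]=max(VV[1],msg_vec) then VV[1][1]++ -> VV[1]=[3, 3, 0]
Event 5: LOCAL 0: VV[0][0]++ -> VV[0]=[4, 2, 0]
Event 6: LOCAL 0: VV[0][0]++ -> VV[0]=[5, 2, 0]
Event 7: LOCAL 0: VV[0][0]++ -> VV[0]=[6, 2, 0]
Event 8: SEND 0->1: VV[0][0]++ -> VV[0]=[7, 2, 0], msg_vec=[7, 2, 0]; VV[1]=max(VV[1],msg_vec) then VV[1][1]++ -> VV[1]=[7, 4, 0]
Final vectors: VV[0]=[7, 2, 0]; VV[1]=[7, 4, 0]; VV[2]=[0, 1, 1]

Answer: 7 2 0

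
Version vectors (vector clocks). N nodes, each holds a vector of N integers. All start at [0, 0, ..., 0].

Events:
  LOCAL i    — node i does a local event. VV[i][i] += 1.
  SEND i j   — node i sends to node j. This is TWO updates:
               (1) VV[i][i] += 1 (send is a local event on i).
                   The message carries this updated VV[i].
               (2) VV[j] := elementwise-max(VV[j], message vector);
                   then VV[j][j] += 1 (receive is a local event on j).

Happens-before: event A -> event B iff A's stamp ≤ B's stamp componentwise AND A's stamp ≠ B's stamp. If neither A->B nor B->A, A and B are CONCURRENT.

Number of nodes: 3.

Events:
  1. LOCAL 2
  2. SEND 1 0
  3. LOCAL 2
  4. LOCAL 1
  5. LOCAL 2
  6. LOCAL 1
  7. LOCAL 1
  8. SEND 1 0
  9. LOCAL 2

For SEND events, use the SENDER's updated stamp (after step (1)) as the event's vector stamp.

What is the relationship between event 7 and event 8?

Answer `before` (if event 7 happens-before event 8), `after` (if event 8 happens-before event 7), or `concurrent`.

Initial: VV[0]=[0, 0, 0]
Initial: VV[1]=[0, 0, 0]
Initial: VV[2]=[0, 0, 0]
Event 1: LOCAL 2: VV[2][2]++ -> VV[2]=[0, 0, 1]
Event 2: SEND 1->0: VV[1][1]++ -> VV[1]=[0, 1, 0], msg_vec=[0, 1, 0]; VV[0]=max(VV[0],msg_vec) then VV[0][0]++ -> VV[0]=[1, 1, 0]
Event 3: LOCAL 2: VV[2][2]++ -> VV[2]=[0, 0, 2]
Event 4: LOCAL 1: VV[1][1]++ -> VV[1]=[0, 2, 0]
Event 5: LOCAL 2: VV[2][2]++ -> VV[2]=[0, 0, 3]
Event 6: LOCAL 1: VV[1][1]++ -> VV[1]=[0, 3, 0]
Event 7: LOCAL 1: VV[1][1]++ -> VV[1]=[0, 4, 0]
Event 8: SEND 1->0: VV[1][1]++ -> VV[1]=[0, 5, 0], msg_vec=[0, 5, 0]; VV[0]=max(VV[0],msg_vec) then VV[0][0]++ -> VV[0]=[2, 5, 0]
Event 9: LOCAL 2: VV[2][2]++ -> VV[2]=[0, 0, 4]
Event 7 stamp: [0, 4, 0]
Event 8 stamp: [0, 5, 0]
[0, 4, 0] <= [0, 5, 0]? True
[0, 5, 0] <= [0, 4, 0]? False
Relation: before

Answer: before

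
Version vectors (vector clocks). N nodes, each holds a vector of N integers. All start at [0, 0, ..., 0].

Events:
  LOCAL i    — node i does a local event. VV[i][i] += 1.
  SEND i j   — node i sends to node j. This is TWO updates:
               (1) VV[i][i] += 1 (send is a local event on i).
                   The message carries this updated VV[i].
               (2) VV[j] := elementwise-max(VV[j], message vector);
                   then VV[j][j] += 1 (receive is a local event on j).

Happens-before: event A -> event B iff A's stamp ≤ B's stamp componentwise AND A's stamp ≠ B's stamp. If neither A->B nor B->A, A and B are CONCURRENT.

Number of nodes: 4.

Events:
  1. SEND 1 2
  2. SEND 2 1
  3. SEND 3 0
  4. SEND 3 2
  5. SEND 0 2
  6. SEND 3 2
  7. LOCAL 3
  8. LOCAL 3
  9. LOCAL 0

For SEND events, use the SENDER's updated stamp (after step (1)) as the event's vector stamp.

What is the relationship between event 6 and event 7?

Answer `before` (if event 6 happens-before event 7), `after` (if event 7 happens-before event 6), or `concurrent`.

Initial: VV[0]=[0, 0, 0, 0]
Initial: VV[1]=[0, 0, 0, 0]
Initial: VV[2]=[0, 0, 0, 0]
Initial: VV[3]=[0, 0, 0, 0]
Event 1: SEND 1->2: VV[1][1]++ -> VV[1]=[0, 1, 0, 0], msg_vec=[0, 1, 0, 0]; VV[2]=max(VV[2],msg_vec) then VV[2][2]++ -> VV[2]=[0, 1, 1, 0]
Event 2: SEND 2->1: VV[2][2]++ -> VV[2]=[0, 1, 2, 0], msg_vec=[0, 1, 2, 0]; VV[1]=max(VV[1],msg_vec) then VV[1][1]++ -> VV[1]=[0, 2, 2, 0]
Event 3: SEND 3->0: VV[3][3]++ -> VV[3]=[0, 0, 0, 1], msg_vec=[0, 0, 0, 1]; VV[0]=max(VV[0],msg_vec) then VV[0][0]++ -> VV[0]=[1, 0, 0, 1]
Event 4: SEND 3->2: VV[3][3]++ -> VV[3]=[0, 0, 0, 2], msg_vec=[0, 0, 0, 2]; VV[2]=max(VV[2],msg_vec) then VV[2][2]++ -> VV[2]=[0, 1, 3, 2]
Event 5: SEND 0->2: VV[0][0]++ -> VV[0]=[2, 0, 0, 1], msg_vec=[2, 0, 0, 1]; VV[2]=max(VV[2],msg_vec) then VV[2][2]++ -> VV[2]=[2, 1, 4, 2]
Event 6: SEND 3->2: VV[3][3]++ -> VV[3]=[0, 0, 0, 3], msg_vec=[0, 0, 0, 3]; VV[2]=max(VV[2],msg_vec) then VV[2][2]++ -> VV[2]=[2, 1, 5, 3]
Event 7: LOCAL 3: VV[3][3]++ -> VV[3]=[0, 0, 0, 4]
Event 8: LOCAL 3: VV[3][3]++ -> VV[3]=[0, 0, 0, 5]
Event 9: LOCAL 0: VV[0][0]++ -> VV[0]=[3, 0, 0, 1]
Event 6 stamp: [0, 0, 0, 3]
Event 7 stamp: [0, 0, 0, 4]
[0, 0, 0, 3] <= [0, 0, 0, 4]? True
[0, 0, 0, 4] <= [0, 0, 0, 3]? False
Relation: before

Answer: before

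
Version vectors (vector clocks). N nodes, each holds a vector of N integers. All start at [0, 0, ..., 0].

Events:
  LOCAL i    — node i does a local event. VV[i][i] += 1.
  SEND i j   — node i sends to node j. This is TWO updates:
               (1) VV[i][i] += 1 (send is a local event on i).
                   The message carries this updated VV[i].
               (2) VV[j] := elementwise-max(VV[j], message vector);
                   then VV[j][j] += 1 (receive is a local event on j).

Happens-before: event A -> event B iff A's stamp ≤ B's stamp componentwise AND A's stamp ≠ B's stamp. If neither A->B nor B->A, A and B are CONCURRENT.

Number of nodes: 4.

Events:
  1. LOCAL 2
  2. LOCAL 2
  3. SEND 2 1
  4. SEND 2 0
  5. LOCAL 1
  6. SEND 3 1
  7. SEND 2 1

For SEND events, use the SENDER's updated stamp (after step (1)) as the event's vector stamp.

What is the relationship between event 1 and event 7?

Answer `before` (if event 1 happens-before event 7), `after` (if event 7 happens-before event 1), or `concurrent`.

Initial: VV[0]=[0, 0, 0, 0]
Initial: VV[1]=[0, 0, 0, 0]
Initial: VV[2]=[0, 0, 0, 0]
Initial: VV[3]=[0, 0, 0, 0]
Event 1: LOCAL 2: VV[2][2]++ -> VV[2]=[0, 0, 1, 0]
Event 2: LOCAL 2: VV[2][2]++ -> VV[2]=[0, 0, 2, 0]
Event 3: SEND 2->1: VV[2][2]++ -> VV[2]=[0, 0, 3, 0], msg_vec=[0, 0, 3, 0]; VV[1]=max(VV[1],msg_vec) then VV[1][1]++ -> VV[1]=[0, 1, 3, 0]
Event 4: SEND 2->0: VV[2][2]++ -> VV[2]=[0, 0, 4, 0], msg_vec=[0, 0, 4, 0]; VV[0]=max(VV[0],msg_vec) then VV[0][0]++ -> VV[0]=[1, 0, 4, 0]
Event 5: LOCAL 1: VV[1][1]++ -> VV[1]=[0, 2, 3, 0]
Event 6: SEND 3->1: VV[3][3]++ -> VV[3]=[0, 0, 0, 1], msg_vec=[0, 0, 0, 1]; VV[1]=max(VV[1],msg_vec) then VV[1][1]++ -> VV[1]=[0, 3, 3, 1]
Event 7: SEND 2->1: VV[2][2]++ -> VV[2]=[0, 0, 5, 0], msg_vec=[0, 0, 5, 0]; VV[1]=max(VV[1],msg_vec) then VV[1][1]++ -> VV[1]=[0, 4, 5, 1]
Event 1 stamp: [0, 0, 1, 0]
Event 7 stamp: [0, 0, 5, 0]
[0, 0, 1, 0] <= [0, 0, 5, 0]? True
[0, 0, 5, 0] <= [0, 0, 1, 0]? False
Relation: before

Answer: before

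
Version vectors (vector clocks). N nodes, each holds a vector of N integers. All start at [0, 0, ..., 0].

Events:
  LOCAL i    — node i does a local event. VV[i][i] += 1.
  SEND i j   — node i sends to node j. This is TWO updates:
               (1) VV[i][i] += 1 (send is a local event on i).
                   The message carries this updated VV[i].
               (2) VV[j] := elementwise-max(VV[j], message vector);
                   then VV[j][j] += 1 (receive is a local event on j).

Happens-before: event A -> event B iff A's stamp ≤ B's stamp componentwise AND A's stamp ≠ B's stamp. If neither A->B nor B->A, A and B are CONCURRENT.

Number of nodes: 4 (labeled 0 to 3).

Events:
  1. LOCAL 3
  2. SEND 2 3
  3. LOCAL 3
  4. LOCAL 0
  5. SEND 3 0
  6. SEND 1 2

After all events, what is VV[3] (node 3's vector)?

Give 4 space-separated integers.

Answer: 0 0 1 4

Derivation:
Initial: VV[0]=[0, 0, 0, 0]
Initial: VV[1]=[0, 0, 0, 0]
Initial: VV[2]=[0, 0, 0, 0]
Initial: VV[3]=[0, 0, 0, 0]
Event 1: LOCAL 3: VV[3][3]++ -> VV[3]=[0, 0, 0, 1]
Event 2: SEND 2->3: VV[2][2]++ -> VV[2]=[0, 0, 1, 0], msg_vec=[0, 0, 1, 0]; VV[3]=max(VV[3],msg_vec) then VV[3][3]++ -> VV[3]=[0, 0, 1, 2]
Event 3: LOCAL 3: VV[3][3]++ -> VV[3]=[0, 0, 1, 3]
Event 4: LOCAL 0: VV[0][0]++ -> VV[0]=[1, 0, 0, 0]
Event 5: SEND 3->0: VV[3][3]++ -> VV[3]=[0, 0, 1, 4], msg_vec=[0, 0, 1, 4]; VV[0]=max(VV[0],msg_vec) then VV[0][0]++ -> VV[0]=[2, 0, 1, 4]
Event 6: SEND 1->2: VV[1][1]++ -> VV[1]=[0, 1, 0, 0], msg_vec=[0, 1, 0, 0]; VV[2]=max(VV[2],msg_vec) then VV[2][2]++ -> VV[2]=[0, 1, 2, 0]
Final vectors: VV[0]=[2, 0, 1, 4]; VV[1]=[0, 1, 0, 0]; VV[2]=[0, 1, 2, 0]; VV[3]=[0, 0, 1, 4]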